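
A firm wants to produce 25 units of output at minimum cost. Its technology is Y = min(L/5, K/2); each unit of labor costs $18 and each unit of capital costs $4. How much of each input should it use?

L* = 125, K* = 50

With a fixed-proportions technology, the cost-minimizing bundle uses no slack in either input: L/5 = K/2 = Y.
So L = 5·25 = 125 and K = 2·25 = 50.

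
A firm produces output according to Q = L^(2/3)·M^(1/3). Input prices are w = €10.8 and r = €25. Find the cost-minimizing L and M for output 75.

L* = 125, M* = 27

Cost minimization requires the marginal rate of technical substitution to equal the input-price ratio: MP_L/MP_M = w/r.
Here MP_L/MP_M = (2/3)·(M/L)/(1/3) = 2·(M/L). Setting this equal to 10.8/25 = 0.432 gives M = 0.216L.
Substituting into Q = 75: L^(2/3)·(0.216L)^(1/3) = 75.
Solving, L = 125 and M = 27.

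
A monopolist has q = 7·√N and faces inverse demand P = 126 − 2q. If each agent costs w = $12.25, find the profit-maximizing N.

Marginal revenue from the inverse demand is MR = 126 − 4q.
The marginal product is MP_N = 3.5·N^(-1/2).
A monopolist hires until marginal revenue product equals the wage: MR·MP_N = w.
At N, q = 7·√N. Substituting and solving: (126 − 28·√N)·3.5·N^(-1/2) = 12.25 gives N = 16.

N* = 16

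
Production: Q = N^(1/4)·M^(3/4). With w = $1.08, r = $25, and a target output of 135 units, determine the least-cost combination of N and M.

Cost minimization requires the marginal rate of technical substitution to equal the input-price ratio: MP_N/MP_M = w/r.
Here MP_N/MP_M = (1/4)·(M/N)/(3/4) = (1/3)·(M/N). Setting this equal to 1.08/25 = 0.0432 gives M = 0.1296N.
Substituting into Q = 135: N^(1/4)·(0.1296N)^(3/4) = 135.
Solving, N = 625 and M = 81.

N* = 625, M* = 81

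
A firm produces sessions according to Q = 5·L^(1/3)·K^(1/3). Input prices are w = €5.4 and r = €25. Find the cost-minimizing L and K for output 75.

L* = 125, K* = 27

Cost minimization requires the marginal rate of technical substitution to equal the input-price ratio: MP_L/MP_K = w/r.
Here MP_L/MP_K = (1/3)·(K/L)/(1/3) = (K/L). Setting this equal to 5.4/25 = 0.216 gives K = 0.216L.
Substituting into Q = 75: 5·L^(1/3)·(0.216L)^(1/3) = 75.
Solving, L = 125 and K = 27.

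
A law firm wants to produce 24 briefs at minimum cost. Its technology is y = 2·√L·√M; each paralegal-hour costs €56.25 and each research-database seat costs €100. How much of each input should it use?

L* = 16, M* = 9

Cost minimization requires the marginal rate of technical substitution to equal the input-price ratio: MP_L/MP_M = w/r.
Here MP_L/MP_M = (1/2)·(M/L)/(1/2) = (M/L). Setting this equal to 56.25/100 = 0.5625 gives M = 0.5625L.
Substituting into y = 24: 2·L^(1/2)·(0.5625L)^(1/2) = 24.
Solving, L = 16 and M = 9.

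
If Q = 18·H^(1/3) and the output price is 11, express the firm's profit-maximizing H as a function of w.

MP_H = (1/3)·18·H^(-2/3) = 6·H^(-2/3).
Setting P·MP_H = w: 66·H^(-2/3) = w.
Solving for H: H^(-2/3) = w/66, so H = (66/w)^(3/2).

H(w) = (66/w)^(3/2)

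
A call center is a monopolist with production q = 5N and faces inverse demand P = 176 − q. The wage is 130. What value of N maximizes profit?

N* = 15

Marginal revenue from the inverse demand is MR = 176 − 2q.
The marginal product is MP_N = 5.
A monopolist hires until marginal revenue product equals the wage: MR·MP_N = w.
(176 − 10N)·5 = 130, so N = 15.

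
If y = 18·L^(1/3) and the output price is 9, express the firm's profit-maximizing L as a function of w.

MP_L = (1/3)·18·L^(-2/3) = 6·L^(-2/3).
Setting P·MP_L = w: 54·L^(-2/3) = w.
Solving for L: L^(-2/3) = w/54, so L = (54/w)^(3/2).

L(w) = (54/w)^(3/2)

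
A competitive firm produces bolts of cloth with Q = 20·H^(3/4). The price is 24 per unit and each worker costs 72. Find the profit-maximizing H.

H* = 625

MP_H = (3/4)·20·H^(-1/4) = 15·H^(-1/4).
Profit maximization for a price taker requires P·MP_H = w: 24·15·H^(-1/4) = 72.
So H^(-1/4) = 0.2, which gives H = 625.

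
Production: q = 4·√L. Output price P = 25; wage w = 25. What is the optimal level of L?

L* = 4

MP_L = (1/2)·4·L^(-1/2) = 2·L^(-1/2).
Profit maximization for a price taker requires P·MP_L = w: 25·2·L^(-1/2) = 25.
So L^(-1/2) = 0.5, which gives L = 4.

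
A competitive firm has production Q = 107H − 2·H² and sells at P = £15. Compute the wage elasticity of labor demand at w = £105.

From P·MP_H = w with MP_H = 107 − 4H, labor demand is H(w) = (107 − w/15)/4.
dH/dw = −1/(60) = -1/60.
At w = 105, H = 25, so ε = (dH/dw)·(w/H) = (-1/60)·(105/25) = -0.07.

ε = -0.07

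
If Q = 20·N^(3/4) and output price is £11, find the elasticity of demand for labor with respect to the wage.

MP_N = (3/4)·20·N^(-1/4), so P·MP_N = w gives 165·N^(-1/4) = w.
Solving, N(w) = (165/w)^(4). This is a constant-elasticity form: N ∝ w^(−4), so ε = −4.

ε = -4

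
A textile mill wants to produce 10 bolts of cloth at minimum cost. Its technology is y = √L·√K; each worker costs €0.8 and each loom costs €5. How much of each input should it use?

Cost minimization requires the marginal rate of technical substitution to equal the input-price ratio: MP_L/MP_K = w/r.
Here MP_L/MP_K = (1/2)·(K/L)/(1/2) = (K/L). Setting this equal to 0.8/5 = 0.16 gives K = 0.16L.
Substituting into y = 10: L^(1/2)·(0.16L)^(1/2) = 10.
Solving, L = 25 and K = 4.

L* = 25, K* = 4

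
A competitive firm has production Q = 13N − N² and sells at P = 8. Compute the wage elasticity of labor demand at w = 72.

From P·MP_N = w with MP_N = 13 − 2N, labor demand is N(w) = (13 − w/8)/2.
dN/dw = −1/(16) = -0.0625.
At w = 72, N = 2, so ε = (dN/dw)·(w/N) = (-0.0625)·(72/2) = -2.25.

ε = -2.25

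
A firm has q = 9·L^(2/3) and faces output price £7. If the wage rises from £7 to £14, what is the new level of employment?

From P·MP_L = w with MP_L = 6·L^(-1/3), the labor demand is L(w) = (42/w)^(3).
At w = 7: L = 216. At w = 14: L = 27.

L* = 27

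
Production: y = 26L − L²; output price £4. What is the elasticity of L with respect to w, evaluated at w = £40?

From P·MP_L = w with MP_L = 26 − 2L, labor demand is L(w) = (26 − w/4)/2.
dL/dw = −1/(8) = -0.125.
At w = 40, L = 8, so ε = (dL/dw)·(w/L) = (-0.125)·(40/8) = -0.625.

ε = -0.625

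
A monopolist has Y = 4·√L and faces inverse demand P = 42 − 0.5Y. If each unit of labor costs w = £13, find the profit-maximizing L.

Marginal revenue from the inverse demand is MR = 42 − Y.
The marginal product is MP_L = 2·L^(-1/2).
A monopolist hires until marginal revenue product equals the wage: MR·MP_L = w.
At L, Y = 4·√L. Substituting and solving: (42 − 4·√L)·2·L^(-1/2) = 13 gives L = 16.

L* = 16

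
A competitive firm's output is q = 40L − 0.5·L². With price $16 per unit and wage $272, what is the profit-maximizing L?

The marginal product of L is MP_L = 40 − L.
A price-taking firm hires until the value of the marginal product equals the wage: P·MP_L = w, so 16·(40 − L) = 272.
Then 40 − L = 17, giving L = 23.

L* = 23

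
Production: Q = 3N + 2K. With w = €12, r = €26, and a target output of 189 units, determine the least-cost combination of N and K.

The inputs are perfect substitutes, so the firm uses whichever has the lower cost per unit of output.
Cost per unit of output via N is w/3 = 4; via K it is r/2 = 13. N is cheaper.
Producing Q = 189 with N alone: N = 63, K = 0.

N* = 63, K* = 0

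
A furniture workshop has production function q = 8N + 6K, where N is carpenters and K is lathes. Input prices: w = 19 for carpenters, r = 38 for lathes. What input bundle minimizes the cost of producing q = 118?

The inputs are perfect substitutes, so the firm uses whichever has the lower cost per unit of output.
Cost per unit of output via N is w/8 = 2.375; via K it is r/6 = 19/3. N is cheaper.
Producing q = 118 with N alone: N = 14.75, K = 0.

N* = 14.75, K* = 0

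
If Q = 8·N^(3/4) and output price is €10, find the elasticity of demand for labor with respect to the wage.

ε = -4

MP_N = (3/4)·8·N^(-1/4), so P·MP_N = w gives 60·N^(-1/4) = w.
Solving, N(w) = (60/w)^(4). This is a constant-elasticity form: N ∝ w^(−4), so ε = −4.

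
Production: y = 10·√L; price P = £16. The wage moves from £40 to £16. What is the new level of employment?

From P·MP_L = w with MP_L = 5·L^(-1/2), the labor demand is L(w) = (80/w)^(2).
At w = 40: L = 4. At w = 16: L = 25.

L* = 25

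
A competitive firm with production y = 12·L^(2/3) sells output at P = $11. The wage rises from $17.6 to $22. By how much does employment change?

ΔL = -61

From P·MP_L = w with MP_L = 8·L^(-1/3), the labor demand is L(w) = (88/w)^(3).
At w = 17.6: L = 125. At w = 22: L = 64.
ΔL = 64 − 125 = -61.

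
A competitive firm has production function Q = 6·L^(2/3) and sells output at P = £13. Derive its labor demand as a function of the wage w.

L(w) = 140608/w³

MP_L = (2/3)·6·L^(-1/3) = 4·L^(-1/3).
Setting P·MP_L = w: 52·L^(-1/3) = w.
Solving for L: L^(-1/3) = w/52, so L = (52/w)^(3).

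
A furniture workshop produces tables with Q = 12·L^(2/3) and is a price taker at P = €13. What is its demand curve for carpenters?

MP_L = (2/3)·12·L^(-1/3) = 8·L^(-1/3).
Setting P·MP_L = w: 104·L^(-1/3) = w.
Solving for L: L^(-1/3) = w/104, so L = (104/w)^(3).

L(w) = 1124864/w³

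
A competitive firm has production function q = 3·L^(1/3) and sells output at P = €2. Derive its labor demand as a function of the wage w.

MP_L = (1/3)·3·L^(-2/3) = L^(-2/3).
Setting P·MP_L = w: 2·L^(-2/3) = w.
Solving for L: L^(-2/3) = w/2, so L = (2/w)^(3/2).

L(w) = (2/w)^(3/2)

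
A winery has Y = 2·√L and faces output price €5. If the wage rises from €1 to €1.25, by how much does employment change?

ΔL = -9

From P·MP_L = w with MP_L = L^(-1/2), the labor demand is L(w) = (5/w)^(2).
At w = 1: L = 25. At w = 1.25: L = 16.
ΔL = 16 − 25 = -9.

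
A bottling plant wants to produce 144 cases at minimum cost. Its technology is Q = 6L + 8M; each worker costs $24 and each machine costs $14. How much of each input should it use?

L* = 0, M* = 18

The inputs are perfect substitutes, so the firm uses whichever has the lower cost per unit of output.
Cost per unit of output via L is w/6 = 4; via M it is r/8 = 1.75. M is cheaper.
Producing Q = 144 with M alone: L = 0, M = 18.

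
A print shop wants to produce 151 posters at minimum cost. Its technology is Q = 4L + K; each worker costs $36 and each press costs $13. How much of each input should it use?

The inputs are perfect substitutes, so the firm uses whichever has the lower cost per unit of output.
Cost per unit of output via L is 9; via K it is 13. L is cheaper.
Producing Q = 151 with L alone: L = 37.75, K = 0.

L* = 37.75, K* = 0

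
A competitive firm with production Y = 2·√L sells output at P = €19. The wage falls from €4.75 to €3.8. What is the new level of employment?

L* = 25

From P·MP_L = w with MP_L = L^(-1/2), the labor demand is L(w) = (19/w)^(2).
At w = 4.75: L = 16. At w = 3.8: L = 25.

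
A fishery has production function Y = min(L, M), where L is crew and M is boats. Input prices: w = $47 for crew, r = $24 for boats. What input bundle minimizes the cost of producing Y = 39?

L* = 39, M* = 39

With a fixed-proportions technology, the cost-minimizing bundle uses no slack in either input: L = M = Y.
So L = 39 and M = 39.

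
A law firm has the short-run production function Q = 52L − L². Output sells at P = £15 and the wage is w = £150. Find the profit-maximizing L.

L* = 21

The marginal product of L is MP_L = 52 − 2L.
A price-taking firm hires until the value of the marginal product equals the wage: P·MP_L = w, so 15·(52 − 2L) = 150.
Then 52 − 2L = 10, giving L = 21.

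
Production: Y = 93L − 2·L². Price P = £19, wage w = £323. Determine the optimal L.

The marginal product of L is MP_L = 93 − 4L.
A price-taking firm hires until the value of the marginal product equals the wage: P·MP_L = w, so 19·(93 − 4L) = 323.
Then 93 − 4L = 17, giving L = 19.

L* = 19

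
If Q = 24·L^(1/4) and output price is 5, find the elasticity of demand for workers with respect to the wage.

MP_L = (1/4)·24·L^(-3/4), so P·MP_L = w gives 30·L^(-3/4) = w.
Solving, L(w) = (30/w)^(4/3). This is a constant-elasticity form: L ∝ w^(−4/3), so ε = −4/3.

ε = -4/3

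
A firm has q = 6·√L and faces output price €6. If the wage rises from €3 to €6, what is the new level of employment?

L* = 9

From P·MP_L = w with MP_L = 3·L^(-1/2), the labor demand is L(w) = (18/w)^(2).
At w = 3: L = 36. At w = 6: L = 9.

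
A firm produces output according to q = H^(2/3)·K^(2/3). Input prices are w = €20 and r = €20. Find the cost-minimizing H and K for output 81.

Cost minimization requires the marginal rate of technical substitution to equal the input-price ratio: MP_H/MP_K = w/r.
Here MP_H/MP_K = (2/3)·(K/H)/(2/3) = (K/H). Setting this equal to 20/20 = 1 gives K = H.
Substituting into q = 81: H^(2/3)·(H)^(2/3) = 81.
Solving, H = 27 and K = 27.

H* = 27, K* = 27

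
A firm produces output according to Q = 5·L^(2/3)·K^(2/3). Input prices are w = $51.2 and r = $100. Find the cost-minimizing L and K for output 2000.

L* = 125, K* = 64

Cost minimization requires the marginal rate of technical substitution to equal the input-price ratio: MP_L/MP_K = w/r.
Here MP_L/MP_K = (2/3)·(K/L)/(2/3) = (K/L). Setting this equal to 51.2/100 = 0.512 gives K = 0.512L.
Substituting into Q = 2000: 5·L^(2/3)·(0.512L)^(2/3) = 2000.
Solving, L = 125 and K = 64.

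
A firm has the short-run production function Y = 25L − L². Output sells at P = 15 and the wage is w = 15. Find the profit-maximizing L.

The marginal product of L is MP_L = 25 − 2L.
A price-taking firm hires until the value of the marginal product equals the wage: P·MP_L = w, so 15·(25 − 2L) = 15.
Then 25 − 2L = 1, giving L = 12.

L* = 12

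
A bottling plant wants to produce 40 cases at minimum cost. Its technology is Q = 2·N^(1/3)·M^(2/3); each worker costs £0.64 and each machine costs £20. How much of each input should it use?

Cost minimization requires the marginal rate of technical substitution to equal the input-price ratio: MP_N/MP_M = w/r.
Here MP_N/MP_M = (1/3)·(M/N)/(2/3) = 0.5·(M/N). Setting this equal to 0.64/20 = 0.032 gives M = 0.064N.
Substituting into Q = 40: 2·N^(1/3)·(0.064N)^(2/3) = 40.
Solving, N = 125 and M = 8.

N* = 125, M* = 8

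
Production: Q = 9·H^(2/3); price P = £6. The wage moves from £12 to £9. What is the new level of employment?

From P·MP_H = w with MP_H = 6·H^(-1/3), the labor demand is H(w) = (36/w)^(3).
At w = 12: H = 27. At w = 9: H = 64.

H* = 64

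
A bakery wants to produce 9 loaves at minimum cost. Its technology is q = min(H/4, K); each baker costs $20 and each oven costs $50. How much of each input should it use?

H* = 36, K* = 9

With a fixed-proportions technology, the cost-minimizing bundle uses no slack in either input: H/4 = K = q.
So H = 4·9 = 36 and K = 9.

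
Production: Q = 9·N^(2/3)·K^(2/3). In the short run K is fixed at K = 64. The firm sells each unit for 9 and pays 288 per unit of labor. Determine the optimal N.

With K = 64, MP_N = (2/3)·9·N^(-1/3)·64^(2/3) = 96·N^(-1/3).
Profit maximization for a price taker requires P·MP_N = w: 9·96·N^(-1/3) = 288.
So N^(-1/3) = 1/3, which gives N = 27.

N* = 27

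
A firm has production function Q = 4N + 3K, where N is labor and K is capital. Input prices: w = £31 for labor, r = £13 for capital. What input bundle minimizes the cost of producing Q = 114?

N* = 0, K* = 38

The inputs are perfect substitutes, so the firm uses whichever has the lower cost per unit of output.
Cost per unit of output via N is w/4 = 7.75; via K it is r/3 = 13/3. K is cheaper.
Producing Q = 114 with K alone: N = 0, K = 38.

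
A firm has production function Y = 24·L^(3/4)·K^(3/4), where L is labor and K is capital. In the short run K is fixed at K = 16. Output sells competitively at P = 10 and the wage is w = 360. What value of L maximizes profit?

L* = 256

With K = 16, MP_L = (3/4)·24·L^(-1/4)·16^(3/4) = 144·L^(-1/4).
Profit maximization for a price taker requires P·MP_L = w: 10·144·L^(-1/4) = 360.
So L^(-1/4) = 0.25, which gives L = 256.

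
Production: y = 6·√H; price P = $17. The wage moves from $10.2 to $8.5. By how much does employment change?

From P·MP_H = w with MP_H = 3·H^(-1/2), the labor demand is H(w) = (51/w)^(2).
At w = 10.2: H = 25. At w = 8.5: H = 36.
ΔH = 36 − 25 = 11.

ΔH = 11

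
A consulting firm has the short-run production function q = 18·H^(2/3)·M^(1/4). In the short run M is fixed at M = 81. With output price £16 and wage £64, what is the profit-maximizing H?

H* = 729

With M = 81, MP_H = (2/3)·18·H^(-1/3)·81^(1/4) = 36·H^(-1/3).
Profit maximization for a price taker requires P·MP_H = w: 16·36·H^(-1/3) = 64.
So H^(-1/3) = 1/9, which gives H = 729.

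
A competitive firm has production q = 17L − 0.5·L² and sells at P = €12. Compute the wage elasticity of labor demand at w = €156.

From P·MP_L = w with MP_L = 17 − L, labor demand is L(w) = 17 − w/12.
dL/dw = −1/(12) = -1/12.
At w = 156, L = 4, so ε = (dL/dw)·(w/L) = (-1/12)·(156/4) = -3.25.

ε = -3.25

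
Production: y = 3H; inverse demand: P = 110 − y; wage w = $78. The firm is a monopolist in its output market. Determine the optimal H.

H* = 14

Marginal revenue from the inverse demand is MR = 110 − 2y.
The marginal product is MP_H = 3.
A monopolist hires until marginal revenue product equals the wage: MR·MP_H = w.
(110 − 6H)·3 = 78, so H = 14.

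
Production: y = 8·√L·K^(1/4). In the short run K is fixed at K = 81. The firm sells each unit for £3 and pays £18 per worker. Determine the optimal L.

With K = 81, MP_L = (1/2)·8·L^(-1/2)·81^(1/4) = 12·L^(-1/2).
Profit maximization for a price taker requires P·MP_L = w: 3·12·L^(-1/2) = 18.
So L^(-1/2) = 0.5, which gives L = 4.

L* = 4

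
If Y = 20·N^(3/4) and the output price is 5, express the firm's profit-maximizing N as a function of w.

MP_N = (3/4)·20·N^(-1/4) = 15·N^(-1/4).
Setting P·MP_N = w: 75·N^(-1/4) = w.
Solving for N: N^(-1/4) = w/75, so N = (75/w)^(4).

N(w) = (75/w)^(4)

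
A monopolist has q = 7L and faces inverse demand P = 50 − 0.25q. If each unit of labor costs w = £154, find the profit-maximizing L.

Marginal revenue from the inverse demand is MR = 50 − 0.5q.
The marginal product is MP_L = 7.
A monopolist hires until marginal revenue product equals the wage: MR·MP_L = w.
(50 − 3.5L)·7 = 154, so L = 8.

L* = 8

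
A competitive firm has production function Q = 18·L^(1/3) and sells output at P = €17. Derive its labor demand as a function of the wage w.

L(w) = (102/w)^(3/2)

MP_L = (1/3)·18·L^(-2/3) = 6·L^(-2/3).
Setting P·MP_L = w: 102·L^(-2/3) = w.
Solving for L: L^(-2/3) = w/102, so L = (102/w)^(3/2).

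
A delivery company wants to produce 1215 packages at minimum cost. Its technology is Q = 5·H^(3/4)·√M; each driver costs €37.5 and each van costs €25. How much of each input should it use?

Cost minimization requires the marginal rate of technical substitution to equal the input-price ratio: MP_H/MP_M = w/r.
Here MP_H/MP_M = (3/4)·(M/H)/(1/2) = 1.5·(M/H). Setting this equal to 37.5/25 = 1.5 gives M = H.
Substituting into Q = 1215: 5·H^(3/4)·(H)^(1/2) = 1215.
Solving, H = 81 and M = 81.

H* = 81, M* = 81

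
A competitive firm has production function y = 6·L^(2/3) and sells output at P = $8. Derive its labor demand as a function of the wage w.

L(w) = 32768/w³

MP_L = (2/3)·6·L^(-1/3) = 4·L^(-1/3).
Setting P·MP_L = w: 32·L^(-1/3) = w.
Solving for L: L^(-1/3) = w/32, so L = (32/w)^(3).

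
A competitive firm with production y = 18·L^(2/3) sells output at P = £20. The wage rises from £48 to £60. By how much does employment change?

From P·MP_L = w with MP_L = 12·L^(-1/3), the labor demand is L(w) = (240/w)^(3).
At w = 48: L = 125. At w = 60: L = 64.
ΔL = 64 − 125 = -61.

ΔL = -61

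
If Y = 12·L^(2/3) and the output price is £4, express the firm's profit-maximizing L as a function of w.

MP_L = (2/3)·12·L^(-1/3) = 8·L^(-1/3).
Setting P·MP_L = w: 32·L^(-1/3) = w.
Solving for L: L^(-1/3) = w/32, so L = (32/w)^(3).

L(w) = 32768/w³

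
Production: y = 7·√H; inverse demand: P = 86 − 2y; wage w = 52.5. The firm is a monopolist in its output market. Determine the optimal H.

H* = 4

Marginal revenue from the inverse demand is MR = 86 − 4y.
The marginal product is MP_H = 3.5·H^(-1/2).
A monopolist hires until marginal revenue product equals the wage: MR·MP_H = w.
At H, y = 7·√H. Substituting and solving: (86 − 28·√H)·3.5·H^(-1/2) = 52.5 gives H = 4.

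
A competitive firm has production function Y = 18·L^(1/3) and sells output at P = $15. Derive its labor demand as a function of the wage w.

L(w) = (90/w)^(3/2)

MP_L = (1/3)·18·L^(-2/3) = 6·L^(-2/3).
Setting P·MP_L = w: 90·L^(-2/3) = w.
Solving for L: L^(-2/3) = w/90, so L = (90/w)^(3/2).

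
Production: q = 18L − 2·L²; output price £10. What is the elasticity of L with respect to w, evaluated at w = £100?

ε = -1.25

From P·MP_L = w with MP_L = 18 − 4L, labor demand is L(w) = (18 − w/10)/4.
dL/dw = −1/(40) = -0.025.
At w = 100, L = 2, so ε = (dL/dw)·(w/L) = (-0.025)·(100/2) = -1.25.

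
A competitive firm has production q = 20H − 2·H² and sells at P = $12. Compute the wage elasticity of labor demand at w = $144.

ε = -1.5

From P·MP_H = w with MP_H = 20 − 4H, labor demand is H(w) = (20 − w/12)/4.
dH/dw = −1/(48) = -1/48.
At w = 144, H = 2, so ε = (dH/dw)·(w/H) = (-1/48)·(144/2) = -1.5.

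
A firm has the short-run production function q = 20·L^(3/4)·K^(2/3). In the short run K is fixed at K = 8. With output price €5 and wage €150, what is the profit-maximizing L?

L* = 16

With K = 8, MP_L = (3/4)·20·L^(-1/4)·8^(2/3) = 60·L^(-1/4).
Profit maximization for a price taker requires P·MP_L = w: 5·60·L^(-1/4) = 150.
So L^(-1/4) = 0.5, which gives L = 16.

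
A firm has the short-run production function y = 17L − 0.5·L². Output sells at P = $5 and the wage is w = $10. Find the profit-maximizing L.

L* = 15

The marginal product of L is MP_L = 17 − L.
A price-taking firm hires until the value of the marginal product equals the wage: P·MP_L = w, so 5·(17 − L) = 10.
Then 17 − L = 2, giving L = 15.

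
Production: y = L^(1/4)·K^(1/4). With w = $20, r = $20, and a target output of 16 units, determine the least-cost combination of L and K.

L* = 256, K* = 256

Cost minimization requires the marginal rate of technical substitution to equal the input-price ratio: MP_L/MP_K = w/r.
Here MP_L/MP_K = (1/4)·(K/L)/(1/4) = (K/L). Setting this equal to 20/20 = 1 gives K = L.
Substituting into y = 16: L^(1/4)·(L)^(1/4) = 16.
Solving, L = 256 and K = 256.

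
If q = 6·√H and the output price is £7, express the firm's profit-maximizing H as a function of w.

MP_H = (1/2)·6·H^(-1/2) = 3·H^(-1/2).
Setting P·MP_H = w: 21·H^(-1/2) = w.
Solving for H: H^(-1/2) = w/21, so H = (21/w)^(2).

H(w) = 441/w²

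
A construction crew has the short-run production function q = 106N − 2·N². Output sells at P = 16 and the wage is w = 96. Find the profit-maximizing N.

The marginal product of N is MP_N = 106 − 4N.
A price-taking firm hires until the value of the marginal product equals the wage: P·MP_N = w, so 16·(106 − 4N) = 96.
Then 106 − 4N = 6, giving N = 25.

N* = 25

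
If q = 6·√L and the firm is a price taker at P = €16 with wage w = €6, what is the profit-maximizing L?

L* = 64

MP_L = (1/2)·6·L^(-1/2) = 3·L^(-1/2).
Profit maximization for a price taker requires P·MP_L = w: 16·3·L^(-1/2) = 6.
So L^(-1/2) = 0.125, which gives L = 64.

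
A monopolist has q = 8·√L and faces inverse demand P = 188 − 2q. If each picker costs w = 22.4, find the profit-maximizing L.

L* = 25

Marginal revenue from the inverse demand is MR = 188 − 4q.
The marginal product is MP_L = 4·L^(-1/2).
A monopolist hires until marginal revenue product equals the wage: MR·MP_L = w.
At L, q = 8·√L. Substituting and solving: (188 − 32·√L)·4·L^(-1/2) = 22.4 gives L = 25.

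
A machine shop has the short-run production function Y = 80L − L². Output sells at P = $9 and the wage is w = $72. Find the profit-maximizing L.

The marginal product of L is MP_L = 80 − 2L.
A price-taking firm hires until the value of the marginal product equals the wage: P·MP_L = w, so 9·(80 − 2L) = 72.
Then 80 − 2L = 8, giving L = 36.

L* = 36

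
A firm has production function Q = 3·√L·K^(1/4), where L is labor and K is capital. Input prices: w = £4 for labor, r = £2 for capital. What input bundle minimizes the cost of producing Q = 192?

L* = 256, K* = 256

Cost minimization requires the marginal rate of technical substitution to equal the input-price ratio: MP_L/MP_K = w/r.
Here MP_L/MP_K = (1/2)·(K/L)/(1/4) = 2·(K/L). Setting this equal to 4/2 = 2 gives K = L.
Substituting into Q = 192: 3·L^(1/2)·(L)^(1/4) = 192.
Solving, L = 256 and K = 256.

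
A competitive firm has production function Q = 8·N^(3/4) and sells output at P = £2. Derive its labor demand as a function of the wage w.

MP_N = (3/4)·8·N^(-1/4) = 6·N^(-1/4).
Setting P·MP_N = w: 12·N^(-1/4) = w.
Solving for N: N^(-1/4) = w/12, so N = (12/w)^(4).

N(w) = 20736/w^(4)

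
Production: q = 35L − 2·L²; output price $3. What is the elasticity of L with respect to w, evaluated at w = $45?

From P·MP_L = w with MP_L = 35 − 4L, labor demand is L(w) = (35 − w/3)/4.
dL/dw = −1/(12) = -1/12.
At w = 45, L = 5, so ε = (dL/dw)·(w/L) = (-1/12)·(45/5) = -0.75.

ε = -0.75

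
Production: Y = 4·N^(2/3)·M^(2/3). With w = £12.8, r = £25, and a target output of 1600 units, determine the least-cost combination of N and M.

N* = 125, M* = 64

Cost minimization requires the marginal rate of technical substitution to equal the input-price ratio: MP_N/MP_M = w/r.
Here MP_N/MP_M = (2/3)·(M/N)/(2/3) = (M/N). Setting this equal to 12.8/25 = 0.512 gives M = 0.512N.
Substituting into Y = 1600: 4·N^(2/3)·(0.512N)^(2/3) = 1600.
Solving, N = 125 and M = 64.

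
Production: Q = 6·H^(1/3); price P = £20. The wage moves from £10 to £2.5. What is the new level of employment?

H* = 64

From P·MP_H = w with MP_H = 2·H^(-2/3), the labor demand is H(w) = (40/w)^(3/2).
At w = 10: H = 8. At w = 2.5: H = 64.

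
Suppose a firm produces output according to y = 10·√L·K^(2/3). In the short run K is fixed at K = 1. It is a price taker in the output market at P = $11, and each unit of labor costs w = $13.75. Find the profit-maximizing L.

With K = 1, MP_L = (1/2)·10·L^(-1/2)·1^(2/3) = 5·L^(-1/2).
Profit maximization for a price taker requires P·MP_L = w: 11·5·L^(-1/2) = 13.75.
So L^(-1/2) = 0.25, which gives L = 16.

L* = 16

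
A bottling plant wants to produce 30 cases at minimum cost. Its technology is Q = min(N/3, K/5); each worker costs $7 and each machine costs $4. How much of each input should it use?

N* = 90, K* = 150

With a fixed-proportions technology, the cost-minimizing bundle uses no slack in either input: N/3 = K/5 = Q.
So N = 3·30 = 90 and K = 5·30 = 150.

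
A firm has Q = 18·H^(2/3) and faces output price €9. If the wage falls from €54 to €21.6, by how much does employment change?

From P·MP_H = w with MP_H = 12·H^(-1/3), the labor demand is H(w) = (108/w)^(3).
At w = 54: H = 8. At w = 21.6: H = 125.
ΔH = 125 − 8 = 117.

ΔH = 117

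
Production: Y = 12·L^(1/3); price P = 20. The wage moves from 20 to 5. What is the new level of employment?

From P·MP_L = w with MP_L = 4·L^(-2/3), the labor demand is L(w) = (80/w)^(3/2).
At w = 20: L = 8. At w = 5: L = 64.

L* = 64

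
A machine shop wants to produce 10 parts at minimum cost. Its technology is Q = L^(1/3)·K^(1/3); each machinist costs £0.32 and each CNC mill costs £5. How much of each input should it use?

L* = 125, K* = 8

Cost minimization requires the marginal rate of technical substitution to equal the input-price ratio: MP_L/MP_K = w/r.
Here MP_L/MP_K = (1/3)·(K/L)/(1/3) = (K/L). Setting this equal to 0.32/5 = 0.064 gives K = 0.064L.
Substituting into Q = 10: L^(1/3)·(0.064L)^(1/3) = 10.
Solving, L = 125 and K = 8.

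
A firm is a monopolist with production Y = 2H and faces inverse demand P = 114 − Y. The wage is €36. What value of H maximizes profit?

H* = 24

Marginal revenue from the inverse demand is MR = 114 − 2Y.
The marginal product is MP_H = 2.
A monopolist hires until marginal revenue product equals the wage: MR·MP_H = w.
(114 − 4H)·2 = 36, so H = 24.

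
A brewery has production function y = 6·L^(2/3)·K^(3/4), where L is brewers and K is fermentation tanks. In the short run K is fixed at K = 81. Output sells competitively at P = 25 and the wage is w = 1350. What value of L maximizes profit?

With K = 81, MP_L = (2/3)·6·L^(-1/3)·81^(3/4) = 108·L^(-1/3).
Profit maximization for a price taker requires P·MP_L = w: 25·108·L^(-1/3) = 1350.
So L^(-1/3) = 0.5, which gives L = 8.

L* = 8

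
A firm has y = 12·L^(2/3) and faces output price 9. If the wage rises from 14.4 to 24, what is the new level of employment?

From P·MP_L = w with MP_L = 8·L^(-1/3), the labor demand is L(w) = (72/w)^(3).
At w = 14.4: L = 125. At w = 24: L = 27.

L* = 27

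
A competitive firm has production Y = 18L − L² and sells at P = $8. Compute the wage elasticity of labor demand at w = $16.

From P·MP_L = w with MP_L = 18 − 2L, labor demand is L(w) = (18 − w/8)/2.
dL/dw = −1/(16) = -0.0625.
At w = 16, L = 8, so ε = (dL/dw)·(w/L) = (-0.0625)·(16/8) = -0.125.

ε = -0.125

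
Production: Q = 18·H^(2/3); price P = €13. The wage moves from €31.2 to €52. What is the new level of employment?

From P·MP_H = w with MP_H = 12·H^(-1/3), the labor demand is H(w) = (156/w)^(3).
At w = 31.2: H = 125. At w = 52: H = 27.

H* = 27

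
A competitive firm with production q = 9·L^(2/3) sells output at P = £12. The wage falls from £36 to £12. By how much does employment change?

ΔL = 208

From P·MP_L = w with MP_L = 6·L^(-1/3), the labor demand is L(w) = (72/w)^(3).
At w = 36: L = 8. At w = 12: L = 216.
ΔL = 216 − 8 = 208.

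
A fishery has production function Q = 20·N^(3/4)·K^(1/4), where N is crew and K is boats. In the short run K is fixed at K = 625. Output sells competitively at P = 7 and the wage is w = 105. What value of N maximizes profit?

With K = 625, MP_N = (3/4)·20·N^(-1/4)·625^(1/4) = 75·N^(-1/4).
Profit maximization for a price taker requires P·MP_N = w: 7·75·N^(-1/4) = 105.
So N^(-1/4) = 0.2, which gives N = 625.

N* = 625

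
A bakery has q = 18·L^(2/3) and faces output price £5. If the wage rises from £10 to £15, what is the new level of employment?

L* = 64

From P·MP_L = w with MP_L = 12·L^(-1/3), the labor demand is L(w) = (60/w)^(3).
At w = 10: L = 216. At w = 15: L = 64.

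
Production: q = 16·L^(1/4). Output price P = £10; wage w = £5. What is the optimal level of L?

L* = 16

MP_L = (1/4)·16·L^(-3/4) = 4·L^(-3/4).
Profit maximization for a price taker requires P·MP_L = w: 10·4·L^(-3/4) = 5.
So L^(-3/4) = 0.125, which gives L = 16.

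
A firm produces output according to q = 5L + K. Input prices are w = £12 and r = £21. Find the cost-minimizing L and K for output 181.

L* = 36.2, K* = 0

The inputs are perfect substitutes, so the firm uses whichever has the lower cost per unit of output.
Cost per unit of output via L is 2.4; via K it is 21. L is cheaper.
Producing q = 181 with L alone: L = 36.2, K = 0.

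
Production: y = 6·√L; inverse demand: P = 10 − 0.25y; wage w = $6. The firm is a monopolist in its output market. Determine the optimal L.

Marginal revenue from the inverse demand is MR = 10 − 0.5y.
The marginal product is MP_L = 3·L^(-1/2).
A monopolist hires until marginal revenue product equals the wage: MR·MP_L = w.
At L, y = 6·√L. Substituting and solving: (10 − 3·√L)·3·L^(-1/2) = 6 gives L = 4.

L* = 4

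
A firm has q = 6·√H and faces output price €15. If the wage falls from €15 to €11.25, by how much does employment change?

From P·MP_H = w with MP_H = 3·H^(-1/2), the labor demand is H(w) = (45/w)^(2).
At w = 15: H = 9. At w = 11.25: H = 16.
ΔH = 16 − 9 = 7.

ΔH = 7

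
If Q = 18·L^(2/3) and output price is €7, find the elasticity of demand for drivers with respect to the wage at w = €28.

ε = -3

MP_L = (2/3)·18·L^(-1/3), so P·MP_L = w gives 84·L^(-1/3) = w.
Solving, L(w) = (84/w)^(3). This is a constant-elasticity form: L ∝ w^(−3), so ε = −3.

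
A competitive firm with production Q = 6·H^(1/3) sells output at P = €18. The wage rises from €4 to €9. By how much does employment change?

ΔH = -19

From P·MP_H = w with MP_H = 2·H^(-2/3), the labor demand is H(w) = (36/w)^(3/2).
At w = 4: H = 27. At w = 9: H = 8.
ΔH = 8 − 27 = -19.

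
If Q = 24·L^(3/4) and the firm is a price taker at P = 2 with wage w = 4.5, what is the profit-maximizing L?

MP_L = (3/4)·24·L^(-1/4) = 18·L^(-1/4).
Profit maximization for a price taker requires P·MP_L = w: 2·18·L^(-1/4) = 4.5.
So L^(-1/4) = 0.125, which gives L = 4096.

L* = 4096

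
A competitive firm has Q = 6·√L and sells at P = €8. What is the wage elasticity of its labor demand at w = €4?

ε = -2

MP_L = (1/2)·6·L^(-1/2), so P·MP_L = w gives 24·L^(-1/2) = w.
Solving, L(w) = (24/w)^(2). This is a constant-elasticity form: L ∝ w^(−2), so ε = −2.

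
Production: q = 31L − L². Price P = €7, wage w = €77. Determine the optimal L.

L* = 10

The marginal product of L is MP_L = 31 − 2L.
A price-taking firm hires until the value of the marginal product equals the wage: P·MP_L = w, so 7·(31 − 2L) = 77.
Then 31 − 2L = 11, giving L = 10.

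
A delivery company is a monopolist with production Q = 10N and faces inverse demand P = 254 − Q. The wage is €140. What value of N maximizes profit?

N* = 12

Marginal revenue from the inverse demand is MR = 254 − 2Q.
The marginal product is MP_N = 10.
A monopolist hires until marginal revenue product equals the wage: MR·MP_N = w.
(254 − 20N)·10 = 140, so N = 12.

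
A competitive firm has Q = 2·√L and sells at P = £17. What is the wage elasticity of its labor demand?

MP_L = (1/2)·2·L^(-1/2), so P·MP_L = w gives 17·L^(-1/2) = w.
Solving, L(w) = (17/w)^(2). This is a constant-elasticity form: L ∝ w^(−2), so ε = −2.

ε = -2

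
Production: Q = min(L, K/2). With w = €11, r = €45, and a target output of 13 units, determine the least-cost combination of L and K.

L* = 13, K* = 26

With a fixed-proportions technology, the cost-minimizing bundle uses no slack in either input: L = K/2 = Q.
So L = 13 and K = 2·13 = 26.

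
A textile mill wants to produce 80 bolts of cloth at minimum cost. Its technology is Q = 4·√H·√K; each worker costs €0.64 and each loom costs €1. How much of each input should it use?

H* = 25, K* = 16

Cost minimization requires the marginal rate of technical substitution to equal the input-price ratio: MP_H/MP_K = w/r.
Here MP_H/MP_K = (1/2)·(K/H)/(1/2) = (K/H). Setting this equal to 0.64/1 = 0.64 gives K = 0.64H.
Substituting into Q = 80: 4·H^(1/2)·(0.64H)^(1/2) = 80.
Solving, H = 25 and K = 16.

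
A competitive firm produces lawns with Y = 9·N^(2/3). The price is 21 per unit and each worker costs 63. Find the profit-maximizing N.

N* = 8

MP_N = (2/3)·9·N^(-1/3) = 6·N^(-1/3).
Profit maximization for a price taker requires P·MP_N = w: 21·6·N^(-1/3) = 63.
So N^(-1/3) = 0.5, which gives N = 8.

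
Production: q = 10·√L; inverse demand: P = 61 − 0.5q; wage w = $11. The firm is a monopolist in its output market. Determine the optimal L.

Marginal revenue from the inverse demand is MR = 61 − q.
The marginal product is MP_L = 5·L^(-1/2).
A monopolist hires until marginal revenue product equals the wage: MR·MP_L = w.
At L, q = 10·√L. Substituting and solving: (61 − 10·√L)·5·L^(-1/2) = 11 gives L = 25.

L* = 25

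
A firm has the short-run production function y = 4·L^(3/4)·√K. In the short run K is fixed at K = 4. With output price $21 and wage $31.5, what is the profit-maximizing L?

L* = 256

With K = 4, MP_L = (3/4)·4·L^(-1/4)·4^(1/2) = 6·L^(-1/4).
Profit maximization for a price taker requires P·MP_L = w: 21·6·L^(-1/4) = 31.5.
So L^(-1/4) = 0.25, which gives L = 256.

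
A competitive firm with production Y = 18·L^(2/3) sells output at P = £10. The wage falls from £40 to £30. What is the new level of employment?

From P·MP_L = w with MP_L = 12·L^(-1/3), the labor demand is L(w) = (120/w)^(3).
At w = 40: L = 27. At w = 30: L = 64.

L* = 64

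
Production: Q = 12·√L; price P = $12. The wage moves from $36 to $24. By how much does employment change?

ΔL = 5

From P·MP_L = w with MP_L = 6·L^(-1/2), the labor demand is L(w) = (72/w)^(2).
At w = 36: L = 4. At w = 24: L = 9.
ΔL = 9 − 4 = 5.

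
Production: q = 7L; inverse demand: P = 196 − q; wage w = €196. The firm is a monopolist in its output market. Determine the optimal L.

L* = 12

Marginal revenue from the inverse demand is MR = 196 − 2q.
The marginal product is MP_L = 7.
A monopolist hires until marginal revenue product equals the wage: MR·MP_L = w.
(196 − 14L)·7 = 196, so L = 12.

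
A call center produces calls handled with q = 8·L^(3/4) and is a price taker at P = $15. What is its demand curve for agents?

MP_L = (3/4)·8·L^(-1/4) = 6·L^(-1/4).
Setting P·MP_L = w: 90·L^(-1/4) = w.
Solving for L: L^(-1/4) = w/90, so L = (90/w)^(4).

L(w) = (90/w)^(4)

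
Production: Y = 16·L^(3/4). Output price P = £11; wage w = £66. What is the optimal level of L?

MP_L = (3/4)·16·L^(-1/4) = 12·L^(-1/4).
Profit maximization for a price taker requires P·MP_L = w: 11·12·L^(-1/4) = 66.
So L^(-1/4) = 0.5, which gives L = 16.

L* = 16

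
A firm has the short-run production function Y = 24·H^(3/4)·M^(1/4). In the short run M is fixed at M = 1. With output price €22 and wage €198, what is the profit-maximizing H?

H* = 16

With M = 1, MP_H = (3/4)·24·H^(-1/4)·1^(1/4) = 18·H^(-1/4).
Profit maximization for a price taker requires P·MP_H = w: 22·18·H^(-1/4) = 198.
So H^(-1/4) = 0.5, which gives H = 16.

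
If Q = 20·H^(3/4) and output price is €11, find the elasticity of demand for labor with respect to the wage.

MP_H = (3/4)·20·H^(-1/4), so P·MP_H = w gives 165·H^(-1/4) = w.
Solving, H(w) = (165/w)^(4). This is a constant-elasticity form: H ∝ w^(−4), so ε = −4.

ε = -4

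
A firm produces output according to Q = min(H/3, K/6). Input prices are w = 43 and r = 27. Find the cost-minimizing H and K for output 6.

H* = 18, K* = 36

With a fixed-proportions technology, the cost-minimizing bundle uses no slack in either input: H/3 = K/6 = Q.
So H = 3·6 = 18 and K = 6·6 = 36.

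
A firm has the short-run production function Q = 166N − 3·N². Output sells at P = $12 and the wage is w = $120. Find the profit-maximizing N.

The marginal product of N is MP_N = 166 − 6N.
A price-taking firm hires until the value of the marginal product equals the wage: P·MP_N = w, so 12·(166 − 6N) = 120.
Then 166 − 6N = 10, giving N = 26.

N* = 26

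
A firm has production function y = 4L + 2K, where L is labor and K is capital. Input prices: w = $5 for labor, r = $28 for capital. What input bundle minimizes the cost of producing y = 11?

The inputs are perfect substitutes, so the firm uses whichever has the lower cost per unit of output.
Cost per unit of output via L is w/4 = 1.25; via K it is r/2 = 14. L is cheaper.
Producing y = 11 with L alone: L = 2.75, K = 0.

L* = 2.75, K* = 0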